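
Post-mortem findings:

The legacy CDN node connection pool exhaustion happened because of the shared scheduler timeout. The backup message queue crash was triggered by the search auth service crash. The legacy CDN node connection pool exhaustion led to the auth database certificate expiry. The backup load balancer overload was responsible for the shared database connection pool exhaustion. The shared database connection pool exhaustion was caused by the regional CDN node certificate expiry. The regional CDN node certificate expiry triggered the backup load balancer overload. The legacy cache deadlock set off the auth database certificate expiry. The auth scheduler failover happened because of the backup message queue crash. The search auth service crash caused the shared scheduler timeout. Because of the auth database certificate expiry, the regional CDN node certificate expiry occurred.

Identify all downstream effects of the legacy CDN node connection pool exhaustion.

the auth database certificate expiry, the backup load balancer overload, the regional CDN node certificate expiry, the shared database connection pool exhaustion

Direct effects: the auth database certificate expiry.
2 steps out: the regional CDN node certificate expiry.
3 steps out: the backup load balancer overload, the shared database connection pool exhaustion.
Not reachable from it: the search auth service crash, the backup message queue crash, the shared scheduler timeout, the auth scheduler failover, the legacy cache deadlock.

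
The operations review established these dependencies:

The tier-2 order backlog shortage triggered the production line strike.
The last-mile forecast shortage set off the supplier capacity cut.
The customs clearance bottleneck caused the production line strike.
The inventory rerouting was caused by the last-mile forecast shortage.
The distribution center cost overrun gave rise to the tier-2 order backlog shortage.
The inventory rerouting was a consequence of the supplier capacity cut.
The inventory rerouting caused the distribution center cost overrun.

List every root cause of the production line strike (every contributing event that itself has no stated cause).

Tracing upstream from the production line strike: the production line strike ← the customs clearance bottleneck.
A separate upstream branch: the production line strike ← the tier-2 order backlog shortage ← the distribution center cost overrun ← the inventory rerouting ← the last-mile forecast shortage.
Each of those chain origins has no stated cause.

the customs clearance bottleneck, the last-mile forecast shortage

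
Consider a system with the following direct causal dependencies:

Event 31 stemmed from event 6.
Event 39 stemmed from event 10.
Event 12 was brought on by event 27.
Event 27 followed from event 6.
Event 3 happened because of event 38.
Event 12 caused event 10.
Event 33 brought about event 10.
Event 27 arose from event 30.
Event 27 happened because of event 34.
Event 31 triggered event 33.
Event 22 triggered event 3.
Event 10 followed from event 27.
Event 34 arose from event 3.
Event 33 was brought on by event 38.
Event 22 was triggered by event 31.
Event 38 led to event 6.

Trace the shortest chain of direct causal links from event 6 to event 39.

event 6 → event 27
event 27 → event 10
event 10 → event 39
Length: 3 steps.

event 6 → event 27 → event 10 → event 39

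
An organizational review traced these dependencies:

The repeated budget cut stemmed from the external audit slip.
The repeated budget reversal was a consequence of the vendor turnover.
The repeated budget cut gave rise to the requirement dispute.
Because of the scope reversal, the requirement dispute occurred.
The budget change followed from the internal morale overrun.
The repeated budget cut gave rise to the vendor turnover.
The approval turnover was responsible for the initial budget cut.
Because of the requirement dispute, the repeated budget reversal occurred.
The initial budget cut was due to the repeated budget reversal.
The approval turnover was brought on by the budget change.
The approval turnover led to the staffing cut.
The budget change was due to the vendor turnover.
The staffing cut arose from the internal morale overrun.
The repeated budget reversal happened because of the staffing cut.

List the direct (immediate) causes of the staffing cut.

Upstream contributors include the external audit slip, the repeated budget cut, the vendor turnover, the budget change, but only the approval turnover, the internal morale overrun feed directly into the staffing cut.

the approval turnover, the internal morale overrun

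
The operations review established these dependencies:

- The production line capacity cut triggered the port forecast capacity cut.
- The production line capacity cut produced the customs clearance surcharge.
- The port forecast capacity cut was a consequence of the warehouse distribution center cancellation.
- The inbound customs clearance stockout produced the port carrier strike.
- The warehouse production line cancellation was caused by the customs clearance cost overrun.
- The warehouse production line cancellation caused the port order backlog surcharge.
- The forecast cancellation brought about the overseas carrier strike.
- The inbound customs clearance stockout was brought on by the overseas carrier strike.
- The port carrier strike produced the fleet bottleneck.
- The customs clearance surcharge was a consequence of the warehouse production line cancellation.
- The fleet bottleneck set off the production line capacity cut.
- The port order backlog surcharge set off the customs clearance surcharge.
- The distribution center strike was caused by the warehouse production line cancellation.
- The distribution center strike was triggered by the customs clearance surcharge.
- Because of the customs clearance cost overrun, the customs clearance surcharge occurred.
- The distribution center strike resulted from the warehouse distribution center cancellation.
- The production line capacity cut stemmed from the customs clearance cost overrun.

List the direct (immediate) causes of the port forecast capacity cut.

the production line capacity cut, the warehouse distribution center cancellation

Upstream contributors include the forecast cancellation, the overseas carrier strike, the inbound customs clearance stockout, the port carrier strike, the customs clearance cost overrun, the fleet bottleneck, but only the production line capacity cut, the warehouse distribution center cancellation feed directly into the port forecast capacity cut.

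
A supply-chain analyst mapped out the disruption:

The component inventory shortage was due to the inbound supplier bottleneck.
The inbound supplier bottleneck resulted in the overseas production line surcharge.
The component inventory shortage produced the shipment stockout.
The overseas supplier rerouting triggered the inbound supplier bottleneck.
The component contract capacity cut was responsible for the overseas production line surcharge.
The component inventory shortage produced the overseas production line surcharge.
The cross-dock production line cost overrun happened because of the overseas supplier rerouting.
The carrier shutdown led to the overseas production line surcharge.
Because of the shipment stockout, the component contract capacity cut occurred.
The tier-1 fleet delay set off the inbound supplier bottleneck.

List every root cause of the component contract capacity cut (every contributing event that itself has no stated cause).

the overseas supplier rerouting, the tier-1 fleet delay

Tracing upstream from the component contract capacity cut: the component contract capacity cut ← the shipment stockout ← the component inventory shortage ← the inbound supplier bottleneck ← the overseas supplier rerouting.
A separate upstream branch: the component contract capacity cut ← the shipment stockout ← the component inventory shortage ← the inbound supplier bottleneck ← the tier-1 fleet delay.
Each of those chain origins has no stated cause.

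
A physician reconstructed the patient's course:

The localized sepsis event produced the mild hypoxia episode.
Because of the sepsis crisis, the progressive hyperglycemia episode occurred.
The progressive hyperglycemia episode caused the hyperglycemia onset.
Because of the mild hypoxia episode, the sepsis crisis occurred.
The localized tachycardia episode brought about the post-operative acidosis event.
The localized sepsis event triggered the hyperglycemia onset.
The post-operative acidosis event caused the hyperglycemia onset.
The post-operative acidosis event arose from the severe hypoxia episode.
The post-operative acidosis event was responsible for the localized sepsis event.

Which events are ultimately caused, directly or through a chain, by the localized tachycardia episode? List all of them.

the hyperglycemia onset, the localized sepsis event, the mild hypoxia episode, the post-operative acidosis event, the progressive hyperglycemia episode, the sepsis crisis

Direct effects: the post-operative acidosis event.
2 steps out: the localized sepsis event, the hyperglycemia onset.
3 steps out: the mild hypoxia episode.
4 steps out: the sepsis crisis.
5 steps out: the progressive hyperglycemia episode.
Not reachable from it: the severe hypoxia episode.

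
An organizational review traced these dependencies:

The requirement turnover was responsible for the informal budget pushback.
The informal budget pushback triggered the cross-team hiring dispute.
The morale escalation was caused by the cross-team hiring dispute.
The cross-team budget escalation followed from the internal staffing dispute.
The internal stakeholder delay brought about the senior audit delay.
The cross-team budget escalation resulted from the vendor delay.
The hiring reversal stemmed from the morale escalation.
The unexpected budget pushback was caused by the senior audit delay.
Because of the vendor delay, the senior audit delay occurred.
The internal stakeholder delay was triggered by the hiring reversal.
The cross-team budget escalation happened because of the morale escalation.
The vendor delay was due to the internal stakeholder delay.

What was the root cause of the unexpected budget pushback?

Tracing upstream from the unexpected budget pushback: the unexpected budget pushback ← the senior audit delay ← the internal stakeholder delay ← the hiring reversal ← the morale escalation ← the cross-team hiring dispute ← the informal budget pushback ← the requirement turnover.
The requirement turnover has no stated cause, so it is the root.

the requirement turnover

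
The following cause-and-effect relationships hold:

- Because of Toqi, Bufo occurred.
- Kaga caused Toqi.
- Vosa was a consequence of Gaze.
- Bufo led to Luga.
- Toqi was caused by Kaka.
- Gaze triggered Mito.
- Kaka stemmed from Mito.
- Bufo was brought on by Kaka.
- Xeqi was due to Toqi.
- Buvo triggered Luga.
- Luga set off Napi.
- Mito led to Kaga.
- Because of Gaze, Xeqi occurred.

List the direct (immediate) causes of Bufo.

Kaka, Toqi

Upstream contributors include Gaze, Mito, Kaga, but only Kaka, Toqi feed directly into Bufo.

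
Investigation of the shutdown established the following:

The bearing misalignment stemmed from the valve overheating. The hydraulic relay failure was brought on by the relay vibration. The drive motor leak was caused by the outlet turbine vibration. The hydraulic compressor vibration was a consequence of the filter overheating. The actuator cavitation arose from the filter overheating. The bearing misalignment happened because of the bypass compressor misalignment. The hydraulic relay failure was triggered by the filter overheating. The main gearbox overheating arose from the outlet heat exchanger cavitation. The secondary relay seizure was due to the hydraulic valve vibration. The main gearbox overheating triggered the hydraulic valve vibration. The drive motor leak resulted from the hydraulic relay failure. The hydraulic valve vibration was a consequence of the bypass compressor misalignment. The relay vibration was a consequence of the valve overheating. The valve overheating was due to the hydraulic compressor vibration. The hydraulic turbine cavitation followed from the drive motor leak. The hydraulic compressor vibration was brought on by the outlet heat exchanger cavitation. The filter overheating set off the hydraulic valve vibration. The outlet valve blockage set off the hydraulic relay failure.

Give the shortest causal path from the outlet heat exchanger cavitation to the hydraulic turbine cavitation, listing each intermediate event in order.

the outlet heat exchanger cavitation → the hydraulic compressor vibration → the valve overheating → the relay vibration → the hydraulic relay failure → the drive motor leak → the hydraulic turbine cavitation

the outlet heat exchanger cavitation → the hydraulic compressor vibration
the hydraulic compressor vibration → the valve overheating
the valve overheating → the relay vibration
the relay vibration → the hydraulic relay failure
the hydraulic relay failure → the drive motor leak
the drive motor leak → the hydraulic turbine cavitation
Length: 6 steps.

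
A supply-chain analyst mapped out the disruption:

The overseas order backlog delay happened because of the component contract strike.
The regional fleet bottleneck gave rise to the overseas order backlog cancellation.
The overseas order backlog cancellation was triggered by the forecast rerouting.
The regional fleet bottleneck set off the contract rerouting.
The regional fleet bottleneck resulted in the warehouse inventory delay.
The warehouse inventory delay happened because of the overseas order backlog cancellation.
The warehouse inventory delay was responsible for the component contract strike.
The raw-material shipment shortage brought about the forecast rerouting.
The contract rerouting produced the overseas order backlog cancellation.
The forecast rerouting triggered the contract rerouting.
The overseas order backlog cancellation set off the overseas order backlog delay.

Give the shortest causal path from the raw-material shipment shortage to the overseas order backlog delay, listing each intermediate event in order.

the raw-material shipment shortage → the forecast rerouting → the overseas order backlog cancellation → the overseas order backlog delay

the raw-material shipment shortage → the forecast rerouting
the forecast rerouting → the overseas order backlog cancellation
the overseas order backlog cancellation → the overseas order backlog delay
Length: 3 steps.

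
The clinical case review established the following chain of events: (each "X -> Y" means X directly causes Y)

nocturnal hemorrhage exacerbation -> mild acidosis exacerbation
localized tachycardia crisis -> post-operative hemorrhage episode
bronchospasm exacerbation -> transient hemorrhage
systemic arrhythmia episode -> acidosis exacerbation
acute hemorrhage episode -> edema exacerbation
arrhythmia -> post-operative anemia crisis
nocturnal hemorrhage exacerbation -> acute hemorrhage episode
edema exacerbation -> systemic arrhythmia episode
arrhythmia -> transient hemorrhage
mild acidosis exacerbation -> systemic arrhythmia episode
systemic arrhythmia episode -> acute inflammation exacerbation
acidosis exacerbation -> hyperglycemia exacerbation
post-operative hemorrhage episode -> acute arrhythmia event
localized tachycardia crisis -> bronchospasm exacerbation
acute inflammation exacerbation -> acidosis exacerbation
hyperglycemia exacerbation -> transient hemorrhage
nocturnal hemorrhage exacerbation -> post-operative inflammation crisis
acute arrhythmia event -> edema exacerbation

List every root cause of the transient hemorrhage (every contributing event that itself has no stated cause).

the arrhythmia, the localized tachycardia crisis, the nocturnal hemorrhage exacerbation

Tracing upstream from the transient hemorrhage: the transient hemorrhage ← the arrhythmia.
A separate upstream branch: the transient hemorrhage ← the hyperglycemia exacerbation ← the acidosis exacerbation ← the systemic arrhythmia episode ← the mild acidosis exacerbation ← the nocturnal hemorrhage exacerbation.
A separate upstream branch: the transient hemorrhage ← the bronchospasm exacerbation ← the localized tachycardia crisis.
Each of those chain origins has no stated cause.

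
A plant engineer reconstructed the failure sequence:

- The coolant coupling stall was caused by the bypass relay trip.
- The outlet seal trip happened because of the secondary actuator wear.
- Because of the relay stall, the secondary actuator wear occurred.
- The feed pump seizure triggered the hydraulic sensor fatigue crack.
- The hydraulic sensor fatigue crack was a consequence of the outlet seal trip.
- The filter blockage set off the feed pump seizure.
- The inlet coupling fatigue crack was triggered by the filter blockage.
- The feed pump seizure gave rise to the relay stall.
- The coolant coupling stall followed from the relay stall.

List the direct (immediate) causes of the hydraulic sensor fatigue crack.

Upstream contributors include the filter blockage, the relay stall, the secondary actuator wear, but only the feed pump seizure, the outlet seal trip feed directly into the hydraulic sensor fatigue crack.

the feed pump seizure, the outlet seal trip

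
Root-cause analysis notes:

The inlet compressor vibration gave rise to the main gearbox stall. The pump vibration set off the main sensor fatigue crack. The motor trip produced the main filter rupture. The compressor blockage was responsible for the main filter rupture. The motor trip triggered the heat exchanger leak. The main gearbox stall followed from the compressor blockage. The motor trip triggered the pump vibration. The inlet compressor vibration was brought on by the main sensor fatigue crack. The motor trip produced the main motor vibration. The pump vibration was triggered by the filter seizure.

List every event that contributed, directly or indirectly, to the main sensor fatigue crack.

Immediate cause of the main sensor fatigue crack: the pump vibration.
Further upstream: the filter seizure, the motor trip.

the filter seizure, the motor trip, the pump vibration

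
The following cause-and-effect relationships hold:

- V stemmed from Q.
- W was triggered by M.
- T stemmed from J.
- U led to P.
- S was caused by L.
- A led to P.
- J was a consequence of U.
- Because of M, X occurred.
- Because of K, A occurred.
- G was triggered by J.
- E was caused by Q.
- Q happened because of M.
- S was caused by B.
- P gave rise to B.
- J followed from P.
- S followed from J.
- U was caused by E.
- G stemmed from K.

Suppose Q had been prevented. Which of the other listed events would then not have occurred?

Downstream of Q: V, E, U, P, J, B, G, T, S.
Of those, still caused via another path: P, J, B, G, T, S.
The remainder have no surviving cause.

E, U, V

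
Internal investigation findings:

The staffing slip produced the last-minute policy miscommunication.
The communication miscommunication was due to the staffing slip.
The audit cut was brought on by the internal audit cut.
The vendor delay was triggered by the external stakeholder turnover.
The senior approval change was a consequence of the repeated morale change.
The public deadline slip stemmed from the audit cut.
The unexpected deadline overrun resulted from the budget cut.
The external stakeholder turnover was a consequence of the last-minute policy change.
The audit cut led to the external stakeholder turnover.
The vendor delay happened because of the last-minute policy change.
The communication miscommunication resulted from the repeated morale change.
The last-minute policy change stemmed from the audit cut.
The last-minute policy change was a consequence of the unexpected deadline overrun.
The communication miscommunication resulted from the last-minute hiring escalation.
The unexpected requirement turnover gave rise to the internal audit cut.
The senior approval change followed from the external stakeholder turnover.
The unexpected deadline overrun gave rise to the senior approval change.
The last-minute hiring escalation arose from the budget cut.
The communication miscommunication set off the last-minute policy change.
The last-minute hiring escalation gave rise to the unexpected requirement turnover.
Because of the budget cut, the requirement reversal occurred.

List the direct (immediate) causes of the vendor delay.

the external stakeholder turnover, the last-minute policy change

Upstream contributors include the repeated morale change, the staffing slip, the budget cut, the last-minute hiring escalation, the unexpected requirement turnover, the unexpected deadline overrun, the internal audit cut, the audit cut, the communication miscommunication, but only the external stakeholder turnover, the last-minute policy change feed directly into the vendor delay.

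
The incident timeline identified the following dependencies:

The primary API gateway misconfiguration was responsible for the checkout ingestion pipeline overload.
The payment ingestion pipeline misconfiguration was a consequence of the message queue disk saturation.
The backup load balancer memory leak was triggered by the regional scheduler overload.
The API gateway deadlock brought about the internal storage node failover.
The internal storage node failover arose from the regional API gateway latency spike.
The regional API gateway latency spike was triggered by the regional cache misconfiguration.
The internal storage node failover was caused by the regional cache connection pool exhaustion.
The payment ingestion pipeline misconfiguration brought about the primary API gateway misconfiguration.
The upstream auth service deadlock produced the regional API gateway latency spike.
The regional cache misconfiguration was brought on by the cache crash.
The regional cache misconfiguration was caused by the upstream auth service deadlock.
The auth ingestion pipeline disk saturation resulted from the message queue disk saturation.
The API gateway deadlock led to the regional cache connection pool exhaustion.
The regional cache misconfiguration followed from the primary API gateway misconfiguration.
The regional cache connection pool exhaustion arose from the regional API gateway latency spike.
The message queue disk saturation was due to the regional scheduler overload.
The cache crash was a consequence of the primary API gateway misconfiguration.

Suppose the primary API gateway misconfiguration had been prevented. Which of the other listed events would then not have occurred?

Downstream of the primary API gateway misconfiguration: the cache crash, the regional cache misconfiguration, the regional API gateway latency spike, the checkout ingestion pipeline overload, the regional cache connection pool exhaustion, the internal storage node failover.
Of those, still caused via another path: the regional cache misconfiguration, the regional API gateway latency spike, the regional cache connection pool exhaustion, the internal storage node failover.
The remainder have no surviving cause.

the cache crash, the checkout ingestion pipeline overload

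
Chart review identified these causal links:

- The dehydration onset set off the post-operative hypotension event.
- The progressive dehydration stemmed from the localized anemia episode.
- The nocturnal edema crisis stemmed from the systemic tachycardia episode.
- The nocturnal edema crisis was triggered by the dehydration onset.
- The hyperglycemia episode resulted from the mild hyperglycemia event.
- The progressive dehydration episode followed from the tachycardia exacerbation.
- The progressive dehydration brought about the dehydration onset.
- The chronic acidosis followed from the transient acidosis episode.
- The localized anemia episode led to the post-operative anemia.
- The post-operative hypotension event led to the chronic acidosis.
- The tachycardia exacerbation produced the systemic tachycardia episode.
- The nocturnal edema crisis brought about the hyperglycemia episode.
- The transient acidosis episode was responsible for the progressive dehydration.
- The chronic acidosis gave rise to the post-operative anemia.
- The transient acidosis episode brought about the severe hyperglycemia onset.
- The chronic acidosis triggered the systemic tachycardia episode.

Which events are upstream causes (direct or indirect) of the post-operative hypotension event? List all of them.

the dehydration onset, the localized anemia episode, the progressive dehydration, the transient acidosis episode

Immediate cause of the post-operative hypotension event: the dehydration onset.
Further upstream: the transient acidosis episode, the localized anemia episode, the progressive dehydration.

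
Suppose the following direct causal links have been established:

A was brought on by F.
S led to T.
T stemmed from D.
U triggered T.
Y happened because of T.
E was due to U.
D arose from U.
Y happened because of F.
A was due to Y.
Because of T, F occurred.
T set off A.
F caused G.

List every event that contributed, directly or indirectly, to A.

D, F, S, T, U, Y

Immediate causes of A: T, F, Y.
Further upstream: U, D, S.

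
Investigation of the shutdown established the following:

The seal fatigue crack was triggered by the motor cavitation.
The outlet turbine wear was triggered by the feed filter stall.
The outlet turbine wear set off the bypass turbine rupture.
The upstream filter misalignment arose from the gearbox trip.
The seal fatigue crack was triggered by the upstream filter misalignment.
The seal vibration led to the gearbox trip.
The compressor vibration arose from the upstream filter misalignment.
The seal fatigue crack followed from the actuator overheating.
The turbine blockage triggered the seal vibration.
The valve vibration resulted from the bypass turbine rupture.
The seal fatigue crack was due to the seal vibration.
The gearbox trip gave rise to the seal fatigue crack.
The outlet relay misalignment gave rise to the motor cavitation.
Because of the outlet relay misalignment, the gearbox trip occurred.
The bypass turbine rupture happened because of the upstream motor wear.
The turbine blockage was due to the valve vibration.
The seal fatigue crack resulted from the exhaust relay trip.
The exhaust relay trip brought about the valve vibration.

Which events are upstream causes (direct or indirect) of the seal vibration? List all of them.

the bypass turbine rupture, the exhaust relay trip, the feed filter stall, the outlet turbine wear, the turbine blockage, the upstream motor wear, the valve vibration

Immediate cause of the seal vibration: the turbine blockage.
Further upstream: the exhaust relay trip, the feed filter stall, the outlet turbine wear, the upstream motor wear, the bypass turbine rupture, the valve vibration.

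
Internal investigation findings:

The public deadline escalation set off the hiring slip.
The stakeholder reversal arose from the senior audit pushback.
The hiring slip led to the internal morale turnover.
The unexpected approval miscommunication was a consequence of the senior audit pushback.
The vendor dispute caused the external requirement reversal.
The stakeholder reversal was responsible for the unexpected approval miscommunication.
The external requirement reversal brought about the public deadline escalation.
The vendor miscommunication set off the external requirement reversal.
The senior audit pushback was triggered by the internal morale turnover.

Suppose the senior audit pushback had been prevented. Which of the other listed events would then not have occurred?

Downstream of the senior audit pushback: the stakeholder reversal, the unexpected approval miscommunication.

the stakeholder reversal, the unexpected approval miscommunication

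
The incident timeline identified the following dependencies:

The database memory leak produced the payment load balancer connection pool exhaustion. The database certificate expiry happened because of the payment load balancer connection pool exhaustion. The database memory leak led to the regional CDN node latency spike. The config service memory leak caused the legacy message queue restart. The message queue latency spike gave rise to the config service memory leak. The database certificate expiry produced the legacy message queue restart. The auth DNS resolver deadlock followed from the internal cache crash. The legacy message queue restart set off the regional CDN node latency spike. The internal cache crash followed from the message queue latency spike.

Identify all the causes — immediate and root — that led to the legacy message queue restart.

the config service memory leak, the database certificate expiry, the database memory leak, the message queue latency spike, the payment load balancer connection pool exhaustion

Immediate causes of the legacy message queue restart: the database certificate expiry, the config service memory leak.
Further upstream: the database memory leak, the message queue latency spike, the payment load balancer connection pool exhaustion.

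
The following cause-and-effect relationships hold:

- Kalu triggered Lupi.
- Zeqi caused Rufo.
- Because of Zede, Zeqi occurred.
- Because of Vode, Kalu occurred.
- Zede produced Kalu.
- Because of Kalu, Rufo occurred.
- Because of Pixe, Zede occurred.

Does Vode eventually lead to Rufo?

There is a causal chain: Vode → Kalu → Rufo.

Yes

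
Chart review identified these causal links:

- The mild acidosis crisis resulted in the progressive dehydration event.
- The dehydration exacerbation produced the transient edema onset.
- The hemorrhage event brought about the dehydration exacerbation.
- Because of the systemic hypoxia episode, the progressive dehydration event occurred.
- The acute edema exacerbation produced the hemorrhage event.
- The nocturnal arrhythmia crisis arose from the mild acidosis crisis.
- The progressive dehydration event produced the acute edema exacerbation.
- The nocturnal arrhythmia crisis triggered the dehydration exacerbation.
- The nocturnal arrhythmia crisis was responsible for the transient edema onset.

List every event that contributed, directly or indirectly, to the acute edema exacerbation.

Immediate cause of the acute edema exacerbation: the progressive dehydration event.
Further upstream: the mild acidosis crisis, the systemic hypoxia episode.

the mild acidosis crisis, the progressive dehydration event, the systemic hypoxia episode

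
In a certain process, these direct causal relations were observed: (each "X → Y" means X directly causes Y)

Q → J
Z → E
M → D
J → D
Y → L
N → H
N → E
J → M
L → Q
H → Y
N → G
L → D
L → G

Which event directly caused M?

Upstream contributors include N, H, Y, L, Q, but only J feeds directly into M.

J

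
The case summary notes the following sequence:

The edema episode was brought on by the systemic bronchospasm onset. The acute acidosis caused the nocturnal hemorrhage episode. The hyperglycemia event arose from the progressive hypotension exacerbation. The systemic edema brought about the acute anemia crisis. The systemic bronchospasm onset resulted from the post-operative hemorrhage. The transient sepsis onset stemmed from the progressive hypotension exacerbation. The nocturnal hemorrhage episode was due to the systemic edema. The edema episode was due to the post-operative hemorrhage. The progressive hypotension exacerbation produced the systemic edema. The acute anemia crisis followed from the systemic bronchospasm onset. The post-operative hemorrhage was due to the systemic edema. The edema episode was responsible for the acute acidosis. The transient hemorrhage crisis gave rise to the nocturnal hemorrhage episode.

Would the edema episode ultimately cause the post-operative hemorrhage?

No

The edema episode leads to the acute acidosis, the nocturnal hemorrhage episode; the post-operative hemorrhage is not among them.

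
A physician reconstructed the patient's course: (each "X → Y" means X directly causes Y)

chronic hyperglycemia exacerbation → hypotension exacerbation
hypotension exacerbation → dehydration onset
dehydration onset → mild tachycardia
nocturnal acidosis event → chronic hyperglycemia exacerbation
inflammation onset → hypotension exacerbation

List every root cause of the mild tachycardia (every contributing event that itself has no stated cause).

the inflammation onset, the nocturnal acidosis event

Tracing upstream from the mild tachycardia: the mild tachycardia ← the dehydration onset ← the hypotension exacerbation ← the chronic hyperglycemia exacerbation ← the nocturnal acidosis event.
A separate upstream branch: the mild tachycardia ← the dehydration onset ← the hypotension exacerbation ← the inflammation onset.
Each of those chain origins has no stated cause.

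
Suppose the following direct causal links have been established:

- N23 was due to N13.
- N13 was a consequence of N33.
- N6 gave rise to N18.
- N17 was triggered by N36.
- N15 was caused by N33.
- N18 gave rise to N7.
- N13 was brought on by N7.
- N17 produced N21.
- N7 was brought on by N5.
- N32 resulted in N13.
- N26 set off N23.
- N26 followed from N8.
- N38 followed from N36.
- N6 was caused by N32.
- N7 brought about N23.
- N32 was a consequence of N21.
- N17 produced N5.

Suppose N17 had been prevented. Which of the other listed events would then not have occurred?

N18, N21, N32, N5, N6, N7

Downstream of N17: N5, N21, N32, N6, N18, N7, N13, N23.
Of those, still caused via another path: N13, N23.
The remainder have no surviving cause.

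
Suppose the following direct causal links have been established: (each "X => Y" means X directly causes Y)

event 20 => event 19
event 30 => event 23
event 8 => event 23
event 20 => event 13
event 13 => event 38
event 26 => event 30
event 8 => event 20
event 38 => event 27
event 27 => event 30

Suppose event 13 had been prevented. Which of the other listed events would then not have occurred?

event 27, event 38

Downstream of event 13: event 38, event 27, event 30, event 23.
Of those, still caused via another path: event 30, event 23.
The remainder have no surviving cause.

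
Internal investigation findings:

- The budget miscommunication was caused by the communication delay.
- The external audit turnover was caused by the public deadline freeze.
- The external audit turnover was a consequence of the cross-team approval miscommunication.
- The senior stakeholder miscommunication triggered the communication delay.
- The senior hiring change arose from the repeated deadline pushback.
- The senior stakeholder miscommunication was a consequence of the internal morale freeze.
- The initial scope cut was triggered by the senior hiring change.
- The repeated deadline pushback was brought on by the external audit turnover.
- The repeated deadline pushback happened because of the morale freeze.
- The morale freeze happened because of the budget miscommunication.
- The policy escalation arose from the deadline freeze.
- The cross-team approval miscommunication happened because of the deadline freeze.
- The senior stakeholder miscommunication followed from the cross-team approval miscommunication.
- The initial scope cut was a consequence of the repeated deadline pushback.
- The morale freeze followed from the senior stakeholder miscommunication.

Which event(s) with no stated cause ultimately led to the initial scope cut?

the deadline freeze, the internal morale freeze, the public deadline freeze

Tracing upstream from the initial scope cut: the initial scope cut ← the repeated deadline pushback ← the external audit turnover ← the public deadline freeze.
A separate upstream branch: the initial scope cut ← the repeated deadline pushback ← the external audit turnover ← the cross-team approval miscommunication ← the deadline freeze.
A separate upstream branch: the initial scope cut ← the repeated deadline pushback ← the morale freeze ← the senior stakeholder miscommunication ← the internal morale freeze.
Each of those chain origins has no stated cause.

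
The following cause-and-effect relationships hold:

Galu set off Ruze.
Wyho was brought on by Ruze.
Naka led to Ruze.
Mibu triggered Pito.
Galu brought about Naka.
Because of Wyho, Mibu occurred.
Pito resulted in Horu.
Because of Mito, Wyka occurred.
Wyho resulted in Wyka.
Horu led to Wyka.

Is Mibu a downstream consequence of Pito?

Pito leads to Horu, Wyka; Mibu is not among them.

No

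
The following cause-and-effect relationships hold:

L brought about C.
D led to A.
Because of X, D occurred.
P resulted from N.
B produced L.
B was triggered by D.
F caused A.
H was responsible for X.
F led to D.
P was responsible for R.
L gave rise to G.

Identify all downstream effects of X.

A, B, C, D, G, L

Direct effects: D.
2 steps out: B, A.
3 steps out: L.
4 steps out: C, G.
Not reachable from it: H, F, N, P, R.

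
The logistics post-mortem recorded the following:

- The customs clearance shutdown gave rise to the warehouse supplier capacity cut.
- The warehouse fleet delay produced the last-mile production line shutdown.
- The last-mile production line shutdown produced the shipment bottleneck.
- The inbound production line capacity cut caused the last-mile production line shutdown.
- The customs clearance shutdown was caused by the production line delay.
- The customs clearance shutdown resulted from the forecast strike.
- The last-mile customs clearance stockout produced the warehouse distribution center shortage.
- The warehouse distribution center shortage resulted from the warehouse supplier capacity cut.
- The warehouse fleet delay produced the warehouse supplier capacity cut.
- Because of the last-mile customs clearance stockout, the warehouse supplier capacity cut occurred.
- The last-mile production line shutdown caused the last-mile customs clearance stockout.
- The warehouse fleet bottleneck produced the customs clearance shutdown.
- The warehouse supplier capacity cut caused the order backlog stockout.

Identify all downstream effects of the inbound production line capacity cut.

Direct effects: the last-mile production line shutdown.
2 steps out: the last-mile customs clearance stockout, the shipment bottleneck.
3 steps out: the warehouse supplier capacity cut, the warehouse distribution center shortage.
4 steps out: the order backlog stockout.
Not reachable from it: the warehouse fleet delay, the forecast strike, the warehouse fleet bottleneck, the production line delay, the customs clearance shutdown.

the last-mile customs clearance stockout, the last-mile production line shutdown, the order backlog stockout, the shipment bottleneck, the warehouse distribution center shortage, the warehouse supplier capacity cut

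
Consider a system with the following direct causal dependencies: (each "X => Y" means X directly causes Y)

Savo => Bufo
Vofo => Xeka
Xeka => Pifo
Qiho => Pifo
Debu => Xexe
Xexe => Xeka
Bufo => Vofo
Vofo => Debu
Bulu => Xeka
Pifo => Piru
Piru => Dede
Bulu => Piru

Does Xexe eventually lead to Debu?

Xexe leads to Xeka, Pifo, Piru, Dede; Debu is not among them.

No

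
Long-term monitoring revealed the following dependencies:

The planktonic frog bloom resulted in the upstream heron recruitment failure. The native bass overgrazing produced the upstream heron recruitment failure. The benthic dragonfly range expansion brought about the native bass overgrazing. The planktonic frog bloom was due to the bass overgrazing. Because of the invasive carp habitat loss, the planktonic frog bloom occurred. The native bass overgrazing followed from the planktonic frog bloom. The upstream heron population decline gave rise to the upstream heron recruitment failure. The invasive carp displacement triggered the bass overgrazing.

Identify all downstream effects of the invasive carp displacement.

Direct effects: the bass overgrazing.
2 steps out: the planktonic frog bloom.
3 steps out: the native bass overgrazing, the upstream heron recruitment failure.
Not reachable from it: the invasive carp habitat loss, the benthic dragonfly range expansion, the upstream heron population decline.

the bass overgrazing, the native bass overgrazing, the planktonic frog bloom, the upstream heron recruitment failure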